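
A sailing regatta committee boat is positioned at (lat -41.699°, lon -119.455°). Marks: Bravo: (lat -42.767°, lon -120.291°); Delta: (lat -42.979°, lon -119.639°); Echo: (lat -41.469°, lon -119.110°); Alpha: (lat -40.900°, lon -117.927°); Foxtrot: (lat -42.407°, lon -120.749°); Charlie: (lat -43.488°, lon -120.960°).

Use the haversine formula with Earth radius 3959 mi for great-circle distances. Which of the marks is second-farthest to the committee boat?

Distances from the committee boat ((lat -41.699°, lon -119.455°)):
Charlie: 145.4 mi
Alpha: 96.6 mi
Delta: 88.9 mi
Bravo: 85.3 mi
Foxtrot: 82.5 mi
Echo: 23.9 mi
The second-farthest is Alpha at 96.6 mi.

Alpha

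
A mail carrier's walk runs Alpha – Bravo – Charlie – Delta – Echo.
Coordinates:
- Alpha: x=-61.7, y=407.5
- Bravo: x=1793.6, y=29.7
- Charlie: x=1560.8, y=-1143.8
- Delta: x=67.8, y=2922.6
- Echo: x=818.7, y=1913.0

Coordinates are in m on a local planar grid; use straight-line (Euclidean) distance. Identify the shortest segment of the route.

Bravo–Charlie

Leg distances:
Alpha→Bravo: 1893.4 m
Bravo→Charlie: 1196.4 m
Charlie→Delta: 4331.8 m
Delta→Echo: 1258.2 m
The shortest leg is Bravo–Charlie at 1196.4 m.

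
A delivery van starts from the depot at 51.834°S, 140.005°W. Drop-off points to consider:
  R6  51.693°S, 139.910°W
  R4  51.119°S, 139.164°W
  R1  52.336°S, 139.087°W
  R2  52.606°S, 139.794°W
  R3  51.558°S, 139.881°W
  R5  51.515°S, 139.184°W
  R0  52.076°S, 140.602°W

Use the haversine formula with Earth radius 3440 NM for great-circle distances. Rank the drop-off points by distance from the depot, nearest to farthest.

R6, R3, R0, R5, R1, R2, R4

Distance from the depot at 51.834°S, 140.005°W to each:
R6 51.693°S, 139.910°W: 9.2 NM
R3 51.558°S, 139.881°W: 17.2 NM
R0 52.076°S, 140.602°W: 26.4 NM
R5 51.515°S, 139.184°W: 36.1 NM
R1 52.336°S, 139.087°W: 45.3 NM
R2 52.606°S, 139.794°W: 47.0 NM
R4 51.119°S, 139.164°W: 53.2 NM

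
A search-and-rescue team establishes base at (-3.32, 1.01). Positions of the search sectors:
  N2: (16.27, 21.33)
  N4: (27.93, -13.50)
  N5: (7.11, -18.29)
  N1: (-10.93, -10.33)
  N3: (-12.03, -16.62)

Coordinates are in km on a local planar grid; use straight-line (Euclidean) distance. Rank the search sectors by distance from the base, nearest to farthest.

Distances from the base:
N1 (-10.93, -10.33): 13.7 km
N3 (-12.03, -16.62): 19.7 km
N5 (7.11, -18.29): 21.9 km
N2 (16.27, 21.33): 28.2 km
N4 (27.93, -13.50): 34.5 km

N1, N3, N5, N2, N4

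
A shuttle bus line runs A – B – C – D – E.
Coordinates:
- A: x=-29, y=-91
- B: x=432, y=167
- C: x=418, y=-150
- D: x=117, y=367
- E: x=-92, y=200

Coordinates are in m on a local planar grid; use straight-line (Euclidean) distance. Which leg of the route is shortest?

D–E

Leg distances:
A→B: 528.3 m
B→C: 317.3 m
C→D: 598.2 m
D→E: 267.5 m
The shortest leg is D–E at 267.5 m.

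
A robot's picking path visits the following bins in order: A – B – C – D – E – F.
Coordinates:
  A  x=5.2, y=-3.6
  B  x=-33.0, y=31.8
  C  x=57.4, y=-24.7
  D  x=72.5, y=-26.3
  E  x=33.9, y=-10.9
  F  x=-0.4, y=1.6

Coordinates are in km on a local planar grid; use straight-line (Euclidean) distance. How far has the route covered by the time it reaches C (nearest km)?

Leg distances:
A→B: 52.1 km  (cumulative 52.1 km)
B→C: 106.6 km  (cumulative 158.7 km)
Cumulative distance at C ≈ 159 km.

159 km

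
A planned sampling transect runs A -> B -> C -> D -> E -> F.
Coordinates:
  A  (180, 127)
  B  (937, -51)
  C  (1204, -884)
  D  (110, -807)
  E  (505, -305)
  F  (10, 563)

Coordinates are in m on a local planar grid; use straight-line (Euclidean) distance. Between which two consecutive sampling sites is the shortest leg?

Leg distances:
A→B: 777.6 m
B→C: 874.7 m
C→D: 1096.7 m
D→E: 638.8 m
E→F: 999.2 m
The shortest leg is D–E at 638.8 m.

D–E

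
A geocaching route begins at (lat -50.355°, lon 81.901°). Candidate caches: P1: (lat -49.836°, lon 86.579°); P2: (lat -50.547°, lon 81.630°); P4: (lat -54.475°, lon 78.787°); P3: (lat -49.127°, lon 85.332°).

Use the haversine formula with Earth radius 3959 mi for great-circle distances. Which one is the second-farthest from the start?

P1

Distance to each, sorted:
P4: 313.4 mi
P1: 210.4 mi
P3: 175.1 mi
P2: 17.8 mi
The second-farthest is P1 at 210.4 mi.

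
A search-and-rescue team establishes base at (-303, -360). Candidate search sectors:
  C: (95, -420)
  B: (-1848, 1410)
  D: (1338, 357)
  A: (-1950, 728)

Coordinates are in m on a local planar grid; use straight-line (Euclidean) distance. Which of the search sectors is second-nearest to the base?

Distance to each, sorted:
C: 402.5 m
D: 1790.8 m
A: 1973.9 m
B: 2349.5 m
The second-nearest is D at 1790.8 m.

D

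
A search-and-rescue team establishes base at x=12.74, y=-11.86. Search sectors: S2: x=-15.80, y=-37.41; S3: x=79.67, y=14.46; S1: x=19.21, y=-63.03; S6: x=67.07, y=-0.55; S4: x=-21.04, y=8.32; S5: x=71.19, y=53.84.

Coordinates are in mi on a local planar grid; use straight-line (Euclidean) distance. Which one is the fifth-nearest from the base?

S3

Distances from the base (x=12.74, y=-11.86):
S2: 38.3 mi
S4: 39.3 mi
S1: 51.6 mi
S6: 55.5 mi
S3: 71.9 mi
S5: 87.9 mi
The fifth-nearest is S3 at 71.9 mi.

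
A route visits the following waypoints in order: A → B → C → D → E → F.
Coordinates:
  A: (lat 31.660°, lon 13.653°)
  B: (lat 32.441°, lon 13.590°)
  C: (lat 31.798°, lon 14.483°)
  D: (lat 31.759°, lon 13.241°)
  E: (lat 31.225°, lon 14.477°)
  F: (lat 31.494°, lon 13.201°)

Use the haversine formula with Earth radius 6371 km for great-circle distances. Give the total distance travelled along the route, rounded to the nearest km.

571 km

Leg distances:
A→B: 87.0 km  (cumulative 87.0 km)
B→C: 110.4 km  (cumulative 197.4 km)
C→D: 117.5 km  (cumulative 314.9 km)
D→E: 131.4 km  (cumulative 446.3 km)
E→F: 124.8 km  (cumulative 571.1 km)
Total route length ≈ 571 km.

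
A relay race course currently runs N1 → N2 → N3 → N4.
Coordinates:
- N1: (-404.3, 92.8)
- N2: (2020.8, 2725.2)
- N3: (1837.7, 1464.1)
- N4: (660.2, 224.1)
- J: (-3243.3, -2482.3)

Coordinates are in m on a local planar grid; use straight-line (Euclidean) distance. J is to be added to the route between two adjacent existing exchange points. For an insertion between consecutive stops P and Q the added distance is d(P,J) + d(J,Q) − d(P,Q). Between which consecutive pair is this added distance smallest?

Added distance for inserting J between each consecutive pair:
N1–N2: 7658.3 m
N2–N3: 12563.9 m
N3–N4: 9473.5 m
Smallest added distance is 7658.3 m, inserting between N1 and N2.

between N1 and N2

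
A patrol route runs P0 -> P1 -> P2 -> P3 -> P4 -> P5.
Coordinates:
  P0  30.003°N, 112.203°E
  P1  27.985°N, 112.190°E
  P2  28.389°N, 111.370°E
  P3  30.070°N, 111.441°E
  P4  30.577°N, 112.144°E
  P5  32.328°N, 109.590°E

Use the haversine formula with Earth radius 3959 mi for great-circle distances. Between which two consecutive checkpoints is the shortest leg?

P3–P4

Leg distances:
P0→P1: 139.4 mi
P1→P2: 57.2 mi
P2→P3: 116.2 mi
P3→P4: 54.6 mi
P4→P5: 193.1 mi
The shortest leg is P3–P4 at 54.6 mi.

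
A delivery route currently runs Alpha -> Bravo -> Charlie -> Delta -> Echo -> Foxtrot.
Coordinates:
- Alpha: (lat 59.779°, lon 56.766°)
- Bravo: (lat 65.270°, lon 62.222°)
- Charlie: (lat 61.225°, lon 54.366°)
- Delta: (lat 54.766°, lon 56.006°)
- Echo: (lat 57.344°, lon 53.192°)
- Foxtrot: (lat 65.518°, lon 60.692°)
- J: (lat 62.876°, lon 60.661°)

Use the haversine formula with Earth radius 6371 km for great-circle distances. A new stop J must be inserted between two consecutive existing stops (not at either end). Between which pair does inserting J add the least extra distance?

Added distance for inserting J between each consecutive pair:
Alpha–Bravo: 7.7 km
Bravo–Charlie: 55.9 km
Charlie–Delta: 591.3 km
Delta–Echo: 1344.9 km
Echo–Foxtrot: 43.2 km
Smallest added distance is 7.7 km, inserting between Alpha and Bravo.

between Alpha and Bravo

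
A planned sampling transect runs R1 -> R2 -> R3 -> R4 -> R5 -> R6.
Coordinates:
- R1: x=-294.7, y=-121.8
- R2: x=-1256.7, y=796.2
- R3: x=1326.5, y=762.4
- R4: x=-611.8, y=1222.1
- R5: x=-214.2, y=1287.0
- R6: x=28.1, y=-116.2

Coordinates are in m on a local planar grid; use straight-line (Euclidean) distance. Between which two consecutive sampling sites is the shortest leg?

Leg distances:
R1→R2: 1329.7 m
R2→R3: 2583.4 m
R3→R4: 1992.1 m
R4→R5: 402.9 m
R5→R6: 1424.0 m
The shortest leg is R4–R5 at 402.9 m.

R4–R5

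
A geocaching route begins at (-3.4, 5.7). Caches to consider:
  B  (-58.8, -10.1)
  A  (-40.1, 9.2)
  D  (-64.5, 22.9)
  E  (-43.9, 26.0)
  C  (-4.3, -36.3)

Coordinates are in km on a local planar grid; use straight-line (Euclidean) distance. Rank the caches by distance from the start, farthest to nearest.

D, B, E, C, A

Distances from the start:
D (-64.5, 22.9): 63.5 km
B (-58.8, -10.1): 57.6 km
E (-43.9, 26.0): 45.3 km
C (-4.3, -36.3): 42.0 km
A (-40.1, 9.2): 36.9 km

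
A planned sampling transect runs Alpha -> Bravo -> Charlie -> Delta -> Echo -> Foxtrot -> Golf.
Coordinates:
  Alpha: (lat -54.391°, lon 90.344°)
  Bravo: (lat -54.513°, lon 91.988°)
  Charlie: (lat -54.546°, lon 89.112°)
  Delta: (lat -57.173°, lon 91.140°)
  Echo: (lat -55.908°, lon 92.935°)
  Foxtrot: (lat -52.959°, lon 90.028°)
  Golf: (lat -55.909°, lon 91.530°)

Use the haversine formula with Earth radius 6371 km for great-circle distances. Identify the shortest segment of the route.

Leg distances:
Alpha→Bravo: 107.1 km
Bravo→Charlie: 185.6 km
Charlie→Delta: 318.3 km
Delta→Echo: 178.6 km
Echo→Foxtrot: 377.9 km
Foxtrot→Golf: 342.1 km
The shortest leg is Alpha–Bravo at 107.1 km.

Alpha–Bravo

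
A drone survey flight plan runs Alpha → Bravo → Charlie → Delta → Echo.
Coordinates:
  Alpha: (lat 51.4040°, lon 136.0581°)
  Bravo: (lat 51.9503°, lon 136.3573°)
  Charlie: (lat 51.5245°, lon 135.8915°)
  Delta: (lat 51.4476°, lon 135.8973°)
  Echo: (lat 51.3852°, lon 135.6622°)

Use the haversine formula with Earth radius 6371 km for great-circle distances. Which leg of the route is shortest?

Leg distances:
Alpha→Bravo: 64.2 km
Bravo→Charlie: 57.2 km
Charlie→Delta: 8.6 km
Delta→Echo: 17.7 km
The shortest leg is Charlie–Delta at 8.6 km.

Charlie–Delta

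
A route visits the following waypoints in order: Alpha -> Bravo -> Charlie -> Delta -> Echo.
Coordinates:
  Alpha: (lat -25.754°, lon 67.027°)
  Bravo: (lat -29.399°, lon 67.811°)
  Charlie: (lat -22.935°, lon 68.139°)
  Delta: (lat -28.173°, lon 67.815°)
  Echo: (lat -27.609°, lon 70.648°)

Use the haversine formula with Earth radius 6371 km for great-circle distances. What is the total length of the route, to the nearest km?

2001 km

Leg distances:
Alpha→Bravo: 412.6 km  (cumulative 412.6 km)
Bravo→Charlie: 719.5 km  (cumulative 1132.1 km)
Charlie→Delta: 583.3 km  (cumulative 1715.5 km)
Delta→Echo: 285.4 km  (cumulative 2000.8 km)
Total route length ≈ 2001 km.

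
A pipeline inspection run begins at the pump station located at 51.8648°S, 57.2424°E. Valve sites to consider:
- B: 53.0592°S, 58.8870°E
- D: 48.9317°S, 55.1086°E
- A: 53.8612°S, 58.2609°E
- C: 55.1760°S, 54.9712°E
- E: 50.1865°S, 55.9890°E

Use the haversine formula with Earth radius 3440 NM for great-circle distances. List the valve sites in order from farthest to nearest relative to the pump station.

Distances from the pump station:
C 55.1760°S, 54.9712°E: 214.7 NM
D 48.9317°S, 55.1086°E: 194.1 NM
A 53.8612°S, 58.2609°E: 125.4 NM
E 50.1865°S, 55.9890°E: 111.3 NM
B 53.0592°S, 58.8870°E: 93.6 NM

C, D, A, E, B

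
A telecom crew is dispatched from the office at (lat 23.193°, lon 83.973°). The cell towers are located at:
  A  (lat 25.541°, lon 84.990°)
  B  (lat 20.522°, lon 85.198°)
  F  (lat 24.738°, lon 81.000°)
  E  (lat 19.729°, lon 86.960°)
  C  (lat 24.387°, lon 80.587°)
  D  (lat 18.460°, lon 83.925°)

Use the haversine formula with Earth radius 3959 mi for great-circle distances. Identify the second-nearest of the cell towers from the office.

Distance to each, sorted:
A: 174.4 mi
B: 200.6 mi
F: 215.9 mi
C: 229.4 mi
E: 306.9 mi
D: 327.1 mi
The second-nearest is B at 200.6 mi.

B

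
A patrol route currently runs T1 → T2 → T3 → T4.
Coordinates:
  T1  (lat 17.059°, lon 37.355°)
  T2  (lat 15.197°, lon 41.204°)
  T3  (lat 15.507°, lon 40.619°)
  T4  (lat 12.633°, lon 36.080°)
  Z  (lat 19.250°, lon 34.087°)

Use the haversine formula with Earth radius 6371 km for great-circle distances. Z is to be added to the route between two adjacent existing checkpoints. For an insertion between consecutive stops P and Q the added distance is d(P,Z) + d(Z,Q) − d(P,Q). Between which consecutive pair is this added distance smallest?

Added distance for inserting Z between each consecutive pair:
T1–T2: 842.1 km
T2–T3: 1616.6 km
T3–T4: 989.7 km
Smallest added distance is 842.1 km, inserting between T1 and T2.

between T1 and T2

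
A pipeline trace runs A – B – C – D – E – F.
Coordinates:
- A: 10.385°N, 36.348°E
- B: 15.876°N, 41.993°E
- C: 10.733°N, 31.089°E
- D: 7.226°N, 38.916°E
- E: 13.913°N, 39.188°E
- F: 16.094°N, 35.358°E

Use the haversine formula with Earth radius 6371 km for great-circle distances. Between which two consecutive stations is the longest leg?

Leg distances:
A→B: 863.8 km
B→C: 1310.7 km
C→D: 943.8 km
D→E: 744.2 km
E→F: 477.5 km
The longest leg is B–C at 1310.7 km.

B–C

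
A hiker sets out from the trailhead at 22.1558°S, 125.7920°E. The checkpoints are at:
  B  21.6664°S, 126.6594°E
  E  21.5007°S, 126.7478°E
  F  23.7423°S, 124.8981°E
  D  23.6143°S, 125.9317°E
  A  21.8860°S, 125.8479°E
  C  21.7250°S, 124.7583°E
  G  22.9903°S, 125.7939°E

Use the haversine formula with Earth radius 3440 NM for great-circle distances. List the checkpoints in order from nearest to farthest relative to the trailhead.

Distances from the trailhead:
A 21.8860°S, 125.8479°E: 16.5 NM
G 22.9903°S, 125.7939°E: 50.1 NM
B 21.6664°S, 126.6594°E: 56.5 NM
C 21.7250°S, 124.7583°E: 63.1 NM
E 21.5007°S, 126.7478°E: 66.2 NM
D 23.6143°S, 125.9317°E: 87.9 NM
F 23.7423°S, 124.8981°E: 107.3 NM

A, G, B, C, E, D, F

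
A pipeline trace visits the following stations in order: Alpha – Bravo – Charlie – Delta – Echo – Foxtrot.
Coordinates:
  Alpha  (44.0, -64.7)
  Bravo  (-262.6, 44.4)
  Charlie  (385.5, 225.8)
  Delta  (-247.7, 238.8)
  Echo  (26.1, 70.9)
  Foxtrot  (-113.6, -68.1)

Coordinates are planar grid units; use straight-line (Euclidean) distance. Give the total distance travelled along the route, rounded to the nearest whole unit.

2150

Leg distances:
Alpha→Bravo: 325.4  (cumulative 325.4)
Bravo→Charlie: 673.0  (cumulative 998.4)
Charlie→Delta: 633.3  (cumulative 1631.8)
Delta→Echo: 321.2  (cumulative 1953.0)
Echo→Foxtrot: 197.1  (cumulative 2150.0)
Total route length ≈ 2150.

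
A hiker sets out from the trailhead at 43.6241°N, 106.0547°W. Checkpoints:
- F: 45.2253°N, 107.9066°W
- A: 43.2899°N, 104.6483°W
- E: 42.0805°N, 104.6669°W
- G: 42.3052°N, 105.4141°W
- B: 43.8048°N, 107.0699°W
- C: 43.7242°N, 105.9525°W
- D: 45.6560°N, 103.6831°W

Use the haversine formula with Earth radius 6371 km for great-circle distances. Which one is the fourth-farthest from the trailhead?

G

Distance to each, sorted:
D: 293.7 km
F: 230.9 km
E: 205.6 km
G: 155.6 km
A: 119.4 km
B: 84.0 km
C: 13.8 km
The fourth-farthest is G at 155.6 km.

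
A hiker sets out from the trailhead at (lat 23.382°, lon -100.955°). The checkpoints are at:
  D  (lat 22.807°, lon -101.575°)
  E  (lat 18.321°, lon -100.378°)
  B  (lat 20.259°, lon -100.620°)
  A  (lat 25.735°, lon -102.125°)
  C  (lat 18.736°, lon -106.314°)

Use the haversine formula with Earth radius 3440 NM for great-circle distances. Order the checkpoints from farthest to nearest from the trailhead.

C, E, B, A, D

Computing each great-circle distance from (lat 23.382°, lon -100.955°):
C (lat 18.736°, lon -106.314°): 409.7 NM
E (lat 18.321°, lon -100.378°): 305.6 NM
B (lat 20.259°, lon -100.620°): 188.4 NM
A (lat 25.735°, lon -102.125°): 155.0 NM
D (lat 22.807°, lon -101.575°): 48.6 NM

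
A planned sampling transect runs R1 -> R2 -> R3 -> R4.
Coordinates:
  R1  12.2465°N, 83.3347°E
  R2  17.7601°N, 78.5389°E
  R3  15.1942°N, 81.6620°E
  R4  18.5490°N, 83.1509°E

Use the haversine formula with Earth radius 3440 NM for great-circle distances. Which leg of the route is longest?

R1–R2

Leg distances:
R1→R2: 432.3 NM
R2→R3: 236.8 NM
R3→R4: 218.8 NM
The longest leg is R1–R2 at 432.3 NM.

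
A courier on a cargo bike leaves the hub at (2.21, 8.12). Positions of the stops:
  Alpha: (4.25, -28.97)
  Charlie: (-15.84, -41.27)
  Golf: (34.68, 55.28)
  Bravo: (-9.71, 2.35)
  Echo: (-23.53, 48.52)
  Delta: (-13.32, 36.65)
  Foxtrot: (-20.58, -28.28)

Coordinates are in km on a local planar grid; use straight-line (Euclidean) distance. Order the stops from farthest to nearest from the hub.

Golf, Charlie, Echo, Foxtrot, Alpha, Delta, Bravo

Distance from the hub at (2.21, 8.12) to each:
Golf (34.68, 55.28): 57.3 km
Charlie (-15.84, -41.27): 52.6 km
Echo (-23.53, 48.52): 47.9 km
Foxtrot (-20.58, -28.28): 42.9 km
Alpha (4.25, -28.97): 37.1 km
Delta (-13.32, 36.65): 32.5 km
Bravo (-9.71, 2.35): 13.2 km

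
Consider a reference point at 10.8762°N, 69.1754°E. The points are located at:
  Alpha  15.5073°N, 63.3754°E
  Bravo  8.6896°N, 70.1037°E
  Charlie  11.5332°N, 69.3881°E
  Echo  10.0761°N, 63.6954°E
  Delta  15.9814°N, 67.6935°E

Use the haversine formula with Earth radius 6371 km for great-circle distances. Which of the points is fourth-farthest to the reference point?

Bravo

Distance to each, sorted:
Alpha: 811.9 km
Echo: 605.7 km
Delta: 589.8 km
Bravo: 263.6 km
Charlie: 76.7 km
The fourth-farthest is Bravo at 263.6 km.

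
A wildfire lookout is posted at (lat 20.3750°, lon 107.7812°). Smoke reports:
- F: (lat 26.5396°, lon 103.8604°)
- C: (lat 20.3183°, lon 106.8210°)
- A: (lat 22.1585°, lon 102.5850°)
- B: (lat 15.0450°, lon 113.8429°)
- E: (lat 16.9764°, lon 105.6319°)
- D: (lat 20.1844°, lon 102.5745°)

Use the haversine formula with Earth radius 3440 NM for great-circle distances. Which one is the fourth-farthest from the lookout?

Distance to each, sorted:
B: 471.7 NM
F: 428.4 NM
A: 309.8 NM
D: 293.4 NM
E: 237.9 NM
C: 54.2 NM
The fourth-farthest is D at 293.4 NM.

D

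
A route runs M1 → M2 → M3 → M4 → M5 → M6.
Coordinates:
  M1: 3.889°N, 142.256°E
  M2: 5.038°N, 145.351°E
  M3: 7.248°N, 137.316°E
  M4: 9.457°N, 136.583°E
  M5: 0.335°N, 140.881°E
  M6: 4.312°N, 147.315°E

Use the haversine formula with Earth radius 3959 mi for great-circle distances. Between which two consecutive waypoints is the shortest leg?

Leg distances:
M1→M2: 227.5 mi
M2→M3: 572.7 mi
M3→M4: 160.7 mi
M4→M5: 696.2 mi
M5→M6: 522.3 mi
The shortest leg is M3–M4 at 160.7 mi.

M3–M4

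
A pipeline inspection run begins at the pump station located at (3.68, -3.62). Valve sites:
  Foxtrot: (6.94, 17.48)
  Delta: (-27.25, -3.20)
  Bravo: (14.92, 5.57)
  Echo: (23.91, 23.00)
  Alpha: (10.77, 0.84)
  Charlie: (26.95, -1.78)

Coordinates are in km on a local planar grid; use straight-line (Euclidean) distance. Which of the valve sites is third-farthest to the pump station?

Charlie

Distances from the pump station ((3.68, -3.62)):
Echo: 33.4 km
Delta: 30.9 km
Charlie: 23.3 km
Foxtrot: 21.4 km
Bravo: 14.5 km
Alpha: 8.4 km
The third-farthest is Charlie at 23.3 km.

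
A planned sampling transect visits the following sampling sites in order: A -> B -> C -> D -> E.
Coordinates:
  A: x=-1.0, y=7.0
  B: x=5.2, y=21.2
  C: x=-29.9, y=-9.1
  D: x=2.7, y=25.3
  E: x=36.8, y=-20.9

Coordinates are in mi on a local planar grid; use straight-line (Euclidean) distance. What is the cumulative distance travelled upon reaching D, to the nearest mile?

109 mi

Leg distances:
A→B: 15.5 mi  (cumulative 15.5 mi)
B→C: 46.4 mi  (cumulative 61.9 mi)
C→D: 47.4 mi  (cumulative 109.3 mi)
Cumulative distance at D ≈ 109 mi.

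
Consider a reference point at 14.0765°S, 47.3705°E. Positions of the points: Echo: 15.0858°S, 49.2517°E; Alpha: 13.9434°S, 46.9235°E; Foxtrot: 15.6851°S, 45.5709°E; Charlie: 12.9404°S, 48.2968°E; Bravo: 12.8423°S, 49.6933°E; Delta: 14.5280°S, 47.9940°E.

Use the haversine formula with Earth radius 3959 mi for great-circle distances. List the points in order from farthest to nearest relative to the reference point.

Computing each great-circle distance from 14.0765°S, 47.3705°E:
Bravo 12.8423°S, 49.6933°E: 177.9 mi
Foxtrot 15.6851°S, 45.5709°E: 163.7 mi
Echo 15.0858°S, 49.2517°E: 143.8 mi
Charlie 12.9404°S, 48.2968°E: 100.2 mi
Delta 14.5280°S, 47.9940°E: 52.1 mi
Alpha 13.9434°S, 46.9235°E: 31.3 mi

Bravo, Foxtrot, Echo, Charlie, Delta, Alpha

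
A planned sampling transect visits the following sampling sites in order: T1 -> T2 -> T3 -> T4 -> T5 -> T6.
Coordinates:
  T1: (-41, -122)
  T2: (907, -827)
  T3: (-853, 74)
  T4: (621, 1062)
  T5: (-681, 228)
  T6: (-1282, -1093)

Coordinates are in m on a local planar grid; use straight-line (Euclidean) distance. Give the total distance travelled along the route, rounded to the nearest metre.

Leg distances:
T1→T2: 1181.4 m  (cumulative 1181.4 m)
T2→T3: 1977.2 m  (cumulative 3158.6 m)
T3→T4: 1774.5 m  (cumulative 4933.1 m)
T4→T5: 1546.2 m  (cumulative 6479.3 m)
T5→T6: 1451.3 m  (cumulative 7930.6 m)
Total route length ≈ 7931 m.

7931 m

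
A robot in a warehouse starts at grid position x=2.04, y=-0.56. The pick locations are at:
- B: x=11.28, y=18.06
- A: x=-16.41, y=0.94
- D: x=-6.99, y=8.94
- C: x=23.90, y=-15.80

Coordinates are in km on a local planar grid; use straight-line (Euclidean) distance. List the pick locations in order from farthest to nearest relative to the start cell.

C, B, A, D

Distance from the start cell at x=2.04, y=-0.56 to each:
C x=23.90, y=-15.80: 26.6 km
B x=11.28, y=18.06: 20.8 km
A x=-16.41, y=0.94: 18.5 km
D x=-6.99, y=8.94: 13.1 km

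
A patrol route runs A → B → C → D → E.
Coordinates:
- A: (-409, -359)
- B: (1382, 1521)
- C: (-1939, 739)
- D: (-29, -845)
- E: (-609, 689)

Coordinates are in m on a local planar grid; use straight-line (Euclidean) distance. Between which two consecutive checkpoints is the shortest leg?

D–E

Leg distances:
A→B: 2596.6 m
B→C: 3411.8 m
C→D: 2481.4 m
D→E: 1640.0 m
The shortest leg is D–E at 1640.0 m.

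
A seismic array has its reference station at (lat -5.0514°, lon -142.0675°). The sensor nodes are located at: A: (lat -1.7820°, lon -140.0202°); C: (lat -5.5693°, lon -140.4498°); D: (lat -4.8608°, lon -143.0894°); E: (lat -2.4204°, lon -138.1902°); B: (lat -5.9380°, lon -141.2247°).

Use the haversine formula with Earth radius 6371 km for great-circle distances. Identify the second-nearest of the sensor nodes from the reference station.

Distance to each, sorted:
D: 115.2 km
B: 135.7 km
C: 188.1 km
A: 428.7 km
E: 520.2 km
The second-nearest is B at 135.7 km.

B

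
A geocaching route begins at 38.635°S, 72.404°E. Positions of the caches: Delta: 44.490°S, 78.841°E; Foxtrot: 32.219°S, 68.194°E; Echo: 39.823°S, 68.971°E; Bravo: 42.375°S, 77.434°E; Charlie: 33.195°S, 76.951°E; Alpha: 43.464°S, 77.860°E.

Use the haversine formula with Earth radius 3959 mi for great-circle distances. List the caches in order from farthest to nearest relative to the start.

Distance from the start at 38.635°S, 72.404°E to each:
Delta 44.490°S, 78.841°E: 523.5 mi
Foxtrot 32.219°S, 68.194°E: 502.6 mi
Charlie 33.195°S, 76.951°E: 453.8 mi
Alpha 43.464°S, 77.860°E: 438.2 mi
Bravo 42.375°S, 77.434°E: 369.5 mi
Echo 39.823°S, 68.971°E: 201.2 mi

Delta, Foxtrot, Charlie, Alpha, Bravo, Echo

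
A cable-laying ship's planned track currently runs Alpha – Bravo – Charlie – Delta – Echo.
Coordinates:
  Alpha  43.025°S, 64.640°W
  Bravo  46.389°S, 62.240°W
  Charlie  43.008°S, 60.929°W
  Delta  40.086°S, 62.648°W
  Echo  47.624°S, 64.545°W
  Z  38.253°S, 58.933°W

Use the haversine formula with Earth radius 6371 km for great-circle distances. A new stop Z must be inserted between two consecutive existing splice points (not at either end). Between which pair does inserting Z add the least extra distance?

between Charlie and Delta

Added distance for inserting Z between each consecutive pair:
Alpha–Bravo: 1241.3 km
Bravo–Charlie: 1109.3 km
Charlie–Delta: 579.4 km
Delta–Echo: 664.7 km
Smallest added distance is 579.4 km, inserting between Charlie and Delta.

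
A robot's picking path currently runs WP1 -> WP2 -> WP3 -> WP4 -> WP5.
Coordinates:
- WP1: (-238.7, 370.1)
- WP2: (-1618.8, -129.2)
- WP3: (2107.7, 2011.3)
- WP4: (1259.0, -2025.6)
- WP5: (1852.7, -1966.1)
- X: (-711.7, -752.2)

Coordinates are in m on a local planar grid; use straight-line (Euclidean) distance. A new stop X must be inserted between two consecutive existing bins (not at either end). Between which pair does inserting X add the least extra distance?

Added distance for inserting X between each consecutive pair:
WP1–WP2: 850.7 m
WP2–WP3: 750.8 m
WP3–WP4: 2169.1 m
WP4–WP5: 4586.8 m
Smallest added distance is 750.8 m, inserting between WP2 and WP3.

between WP2 and WP3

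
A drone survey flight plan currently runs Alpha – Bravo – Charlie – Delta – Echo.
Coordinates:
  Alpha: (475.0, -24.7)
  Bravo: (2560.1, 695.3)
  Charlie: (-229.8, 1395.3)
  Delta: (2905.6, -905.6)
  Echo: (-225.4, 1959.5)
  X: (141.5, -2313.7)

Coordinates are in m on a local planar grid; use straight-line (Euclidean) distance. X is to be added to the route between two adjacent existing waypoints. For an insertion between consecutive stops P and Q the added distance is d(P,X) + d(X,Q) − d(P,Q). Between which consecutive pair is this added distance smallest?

between Charlie and Delta

Added distance for inserting X between each consecutive pair:
Alpha–Bravo: 3967.8 m
Bravo–Charlie: 4711.7 m
Charlie–Delta: 2940.6 m
Delta–Echo: 3147.0 m
Smallest added distance is 2940.6 m, inserting between Charlie and Delta.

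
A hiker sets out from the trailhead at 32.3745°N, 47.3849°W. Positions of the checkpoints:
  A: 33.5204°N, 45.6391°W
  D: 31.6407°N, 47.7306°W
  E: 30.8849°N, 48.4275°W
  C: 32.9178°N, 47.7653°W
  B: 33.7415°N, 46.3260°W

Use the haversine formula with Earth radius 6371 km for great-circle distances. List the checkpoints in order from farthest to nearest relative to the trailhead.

Distances from the trailhead:
A 33.5204°N, 45.6391°W: 206.8 km
E 30.8849°N, 48.4275°W: 192.8 km
B 33.7415°N, 46.3260°W: 181.2 km
D 31.6407°N, 47.7306°W: 87.9 km
C 32.9178°N, 47.7653°W: 70.1 km

A, E, B, D, C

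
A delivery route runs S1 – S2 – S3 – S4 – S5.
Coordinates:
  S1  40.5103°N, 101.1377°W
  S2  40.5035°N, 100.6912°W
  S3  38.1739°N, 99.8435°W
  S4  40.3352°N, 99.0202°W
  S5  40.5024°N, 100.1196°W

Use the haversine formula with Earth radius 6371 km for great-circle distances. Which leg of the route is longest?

S2–S3

Leg distances:
S1→S2: 37.8 km
S2→S3: 269.1 km
S3→S4: 250.6 km
S4→S5: 94.9 km
The longest leg is S2–S3 at 269.1 km.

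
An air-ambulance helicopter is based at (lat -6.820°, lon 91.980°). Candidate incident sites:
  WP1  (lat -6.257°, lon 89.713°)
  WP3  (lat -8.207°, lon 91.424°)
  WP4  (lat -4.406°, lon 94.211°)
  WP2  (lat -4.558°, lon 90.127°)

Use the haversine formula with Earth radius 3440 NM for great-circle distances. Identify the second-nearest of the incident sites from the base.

Distance to each, sorted:
WP3: 89.6 NM
WP1: 139.4 NM
WP2: 175.2 NM
WP4: 196.9 NM
The second-nearest is WP1 at 139.4 NM.

WP1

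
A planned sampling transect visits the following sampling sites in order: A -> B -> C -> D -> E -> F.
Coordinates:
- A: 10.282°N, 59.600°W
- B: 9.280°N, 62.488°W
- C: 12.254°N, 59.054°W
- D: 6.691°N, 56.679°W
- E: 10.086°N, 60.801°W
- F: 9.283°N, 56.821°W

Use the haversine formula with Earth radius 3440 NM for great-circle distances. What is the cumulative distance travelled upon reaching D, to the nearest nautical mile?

814 NM

Leg distances:
A→B: 181.2 NM  (cumulative 181.2 NM)
B→C: 270.0 NM  (cumulative 451.1 NM)
C→D: 362.4 NM  (cumulative 813.5 NM)
Cumulative distance at D ≈ 814 NM.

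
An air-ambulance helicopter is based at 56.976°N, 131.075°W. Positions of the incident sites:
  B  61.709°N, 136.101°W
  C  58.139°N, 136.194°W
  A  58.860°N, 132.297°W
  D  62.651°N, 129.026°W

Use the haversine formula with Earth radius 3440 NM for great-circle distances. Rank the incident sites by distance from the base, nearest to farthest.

Distance from the base at 56.976°N, 131.075°W to each:
A 58.860°N, 132.297°W: 119.6 NM
C 58.139°N, 136.194°W: 179.0 NM
B 61.709°N, 136.101°W: 322.9 NM
D 62.651°N, 129.026°W: 346.2 NM

A, C, B, D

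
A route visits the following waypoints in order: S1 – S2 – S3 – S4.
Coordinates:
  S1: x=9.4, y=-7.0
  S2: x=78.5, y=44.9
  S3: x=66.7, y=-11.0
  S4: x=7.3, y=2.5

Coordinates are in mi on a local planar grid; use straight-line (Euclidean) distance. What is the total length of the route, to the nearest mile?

204 mi

Leg distances:
S1→S2: 86.4 mi  (cumulative 86.4 mi)
S2→S3: 57.1 mi  (cumulative 143.6 mi)
S3→S4: 60.9 mi  (cumulative 204.5 mi)
Total route length ≈ 204 mi.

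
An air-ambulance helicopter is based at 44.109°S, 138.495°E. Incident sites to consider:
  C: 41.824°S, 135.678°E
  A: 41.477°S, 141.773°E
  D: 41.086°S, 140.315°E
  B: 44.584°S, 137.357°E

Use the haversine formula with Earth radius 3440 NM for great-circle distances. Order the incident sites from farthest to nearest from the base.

Computing each great-circle distance from 44.109°S, 138.495°E:
A 41.477°S, 141.773°E: 214.0 NM
D 41.086°S, 140.315°E: 198.5 NM
C 41.824°S, 135.678°E: 184.7 NM
B 44.584°S, 137.357°E: 56.6 NM

A, D, C, B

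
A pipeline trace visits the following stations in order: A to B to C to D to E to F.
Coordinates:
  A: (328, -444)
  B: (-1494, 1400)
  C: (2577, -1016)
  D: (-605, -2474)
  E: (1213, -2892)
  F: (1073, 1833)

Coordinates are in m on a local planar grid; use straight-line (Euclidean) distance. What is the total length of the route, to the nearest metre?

17419 m

Leg distances:
A→B: 2592.3 m  (cumulative 2592.3 m)
B→C: 4733.9 m  (cumulative 7326.2 m)
C→D: 3500.1 m  (cumulative 10826.4 m)
D→E: 1865.4 m  (cumulative 12691.8 m)
E→F: 4727.1 m  (cumulative 17418.9 m)
Total route length ≈ 17419 m.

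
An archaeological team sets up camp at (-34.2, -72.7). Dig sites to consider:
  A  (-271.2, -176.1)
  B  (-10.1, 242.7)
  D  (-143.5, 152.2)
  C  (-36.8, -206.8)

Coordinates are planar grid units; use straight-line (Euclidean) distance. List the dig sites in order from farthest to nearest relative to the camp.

Distance from the camp at (-34.2, -72.7) to each:
B (-10.1, 242.7): 316.3
A (-271.2, -176.1): 258.6
D (-143.5, 152.2): 250.1
C (-36.8, -206.8): 134.1

B, A, D, C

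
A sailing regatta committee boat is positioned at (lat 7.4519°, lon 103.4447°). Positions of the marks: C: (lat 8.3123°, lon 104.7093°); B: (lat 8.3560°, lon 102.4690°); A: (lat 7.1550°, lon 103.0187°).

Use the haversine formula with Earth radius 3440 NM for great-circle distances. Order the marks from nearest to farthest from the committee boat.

Distances from the committee boat:
A (lat 7.1550°, lon 103.0187°): 31.0 NM
B (lat 8.3560°, lon 102.4690°): 79.5 NM
C (lat 8.3123°, lon 104.7093°): 91.2 NM

A, B, C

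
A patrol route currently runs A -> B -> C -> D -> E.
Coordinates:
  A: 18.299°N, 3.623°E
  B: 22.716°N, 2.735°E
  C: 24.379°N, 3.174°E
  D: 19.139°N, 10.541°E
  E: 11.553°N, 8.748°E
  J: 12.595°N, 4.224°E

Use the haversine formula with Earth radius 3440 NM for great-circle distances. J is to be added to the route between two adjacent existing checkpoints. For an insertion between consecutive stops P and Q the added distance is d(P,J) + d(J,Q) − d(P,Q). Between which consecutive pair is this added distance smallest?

between D and E

Added distance for inserting J between each consecutive pair:
A–B: 688.0 NM
B–C: 1220.9 NM
C–D: 728.8 NM
D–E: 341.7 NM
Smallest added distance is 341.7 NM, inserting between D and E.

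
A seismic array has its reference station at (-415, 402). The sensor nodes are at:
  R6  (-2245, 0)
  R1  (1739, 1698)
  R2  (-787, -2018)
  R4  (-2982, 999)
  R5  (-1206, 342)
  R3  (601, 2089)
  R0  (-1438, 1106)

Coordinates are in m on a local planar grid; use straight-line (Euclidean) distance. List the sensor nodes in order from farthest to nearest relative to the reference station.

R4, R1, R2, R3, R6, R0, R5

Distances from the reference station:
R4 (-2982, 999): 2635.5 m
R1 (1739, 1698): 2513.8 m
R2 (-787, -2018): 2448.4 m
R3 (601, 2089): 1969.3 m
R6 (-2245, 0): 1873.6 m
R0 (-1438, 1106): 1241.8 m
R5 (-1206, 342): 793.3 m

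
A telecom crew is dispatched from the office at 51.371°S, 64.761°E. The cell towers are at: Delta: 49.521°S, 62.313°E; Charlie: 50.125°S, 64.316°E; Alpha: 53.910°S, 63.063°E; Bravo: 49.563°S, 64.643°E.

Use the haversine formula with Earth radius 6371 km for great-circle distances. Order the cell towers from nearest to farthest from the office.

Distances from the office:
Charlie 50.125°S, 64.316°E: 142.0 km
Bravo 49.563°S, 64.643°E: 201.2 km
Delta 49.521°S, 62.313°E: 269.0 km
Alpha 53.910°S, 63.063°E: 304.7 km

Charlie, Bravo, Delta, Alpha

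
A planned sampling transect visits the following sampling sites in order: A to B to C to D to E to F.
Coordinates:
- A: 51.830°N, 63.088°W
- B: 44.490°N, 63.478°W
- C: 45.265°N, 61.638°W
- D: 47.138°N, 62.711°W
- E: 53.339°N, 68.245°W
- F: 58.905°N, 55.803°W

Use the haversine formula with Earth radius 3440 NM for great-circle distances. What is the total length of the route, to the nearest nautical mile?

1614 NM

Leg distances:
A→B: 441.0 NM  (cumulative 441.0 NM)
B→C: 91.1 NM  (cumulative 532.0 NM)
C→D: 121.0 NM  (cumulative 653.0 NM)
D→E: 428.4 NM  (cumulative 1081.4 NM)
E→F: 532.5 NM  (cumulative 1613.9 NM)
Total route length ≈ 1614 NM.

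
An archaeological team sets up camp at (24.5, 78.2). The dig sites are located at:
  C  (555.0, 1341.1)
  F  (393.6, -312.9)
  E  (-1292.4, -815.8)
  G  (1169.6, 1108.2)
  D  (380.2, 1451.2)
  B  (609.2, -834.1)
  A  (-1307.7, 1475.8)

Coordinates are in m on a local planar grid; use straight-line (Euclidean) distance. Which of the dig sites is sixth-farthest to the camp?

B

Distance to each, sorted:
A: 1930.8 m
E: 1591.7 m
G: 1540.2 m
D: 1418.3 m
C: 1369.8 m
B: 1083.6 m
F: 537.8 m
The sixth-farthest is B at 1083.6 m.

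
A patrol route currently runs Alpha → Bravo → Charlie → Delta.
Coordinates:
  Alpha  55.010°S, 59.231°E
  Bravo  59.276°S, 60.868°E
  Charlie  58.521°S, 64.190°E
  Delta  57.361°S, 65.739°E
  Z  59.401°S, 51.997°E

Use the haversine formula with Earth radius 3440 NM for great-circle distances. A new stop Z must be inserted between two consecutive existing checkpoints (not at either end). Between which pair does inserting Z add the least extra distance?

between Alpha and Bravo

Added distance for inserting Z between each consecutive pair:
Alpha–Bravo: 362.9 NM
Bravo–Charlie: 539.6 NM
Charlie–Delta: 743.9 NM
Smallest added distance is 362.9 NM, inserting between Alpha and Bravo.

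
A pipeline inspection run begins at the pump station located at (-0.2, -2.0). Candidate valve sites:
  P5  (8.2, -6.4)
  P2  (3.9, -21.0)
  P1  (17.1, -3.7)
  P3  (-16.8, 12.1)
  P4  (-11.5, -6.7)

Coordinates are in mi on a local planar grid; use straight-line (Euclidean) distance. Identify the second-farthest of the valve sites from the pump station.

P2

Distances from the pump station ((-0.2, -2.0)):
P3: 21.8 mi
P2: 19.4 mi
P1: 17.4 mi
P4: 12.2 mi
P5: 9.5 mi
The second-farthest is P2 at 19.4 mi.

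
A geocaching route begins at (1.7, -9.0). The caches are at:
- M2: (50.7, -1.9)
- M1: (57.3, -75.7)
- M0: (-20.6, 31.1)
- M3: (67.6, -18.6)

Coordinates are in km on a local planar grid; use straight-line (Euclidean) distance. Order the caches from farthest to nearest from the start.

M1, M3, M2, M0

Distances from the start:
M1 (57.3, -75.7): 86.8 km
M3 (67.6, -18.6): 66.6 km
M2 (50.7, -1.9): 49.5 km
M0 (-20.6, 31.1): 45.9 km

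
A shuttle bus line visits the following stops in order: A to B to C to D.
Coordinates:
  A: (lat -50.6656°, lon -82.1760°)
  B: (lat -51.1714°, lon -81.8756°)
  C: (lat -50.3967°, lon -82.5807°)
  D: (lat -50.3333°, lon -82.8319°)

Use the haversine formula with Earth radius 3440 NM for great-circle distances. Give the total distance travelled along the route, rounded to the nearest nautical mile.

Leg distances:
A→B: 32.4 NM  (cumulative 32.4 NM)
B→C: 53.7 NM  (cumulative 86.1 NM)
C→D: 10.3 NM  (cumulative 96.4 NM)
Total route length ≈ 96 NM.

96 NM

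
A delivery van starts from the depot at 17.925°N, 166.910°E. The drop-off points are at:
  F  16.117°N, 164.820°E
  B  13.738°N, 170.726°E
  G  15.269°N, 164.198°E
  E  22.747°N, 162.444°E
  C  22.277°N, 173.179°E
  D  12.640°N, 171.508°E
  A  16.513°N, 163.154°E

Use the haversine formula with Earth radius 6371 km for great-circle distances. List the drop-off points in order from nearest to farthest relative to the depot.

Distances from the depot:
F 16.117°N, 164.820°E: 299.7 km
G 15.269°N, 164.198°E: 413.2 km
A 16.513°N, 163.154°E: 428.7 km
B 13.738°N, 170.726°E: 619.1 km
E 22.747°N, 162.444°E: 710.0 km
D 12.640°N, 171.508°E: 767.1 km
C 22.277°N, 173.179°E: 813.9 km

F, G, A, B, E, D, C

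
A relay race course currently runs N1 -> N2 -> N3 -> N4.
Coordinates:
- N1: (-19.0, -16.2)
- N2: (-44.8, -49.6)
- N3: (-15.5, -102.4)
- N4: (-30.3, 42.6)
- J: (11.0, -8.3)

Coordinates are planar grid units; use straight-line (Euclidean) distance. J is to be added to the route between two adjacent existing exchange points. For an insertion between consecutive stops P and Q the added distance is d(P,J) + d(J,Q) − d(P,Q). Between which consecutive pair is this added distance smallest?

between N3 and N4

Added distance for inserting J between each consecutive pair:
N1–N2: 58.2
N2–N3: 106.8
N3–N4: 17.6
Smallest added distance is 17.6, inserting between N3 and N4.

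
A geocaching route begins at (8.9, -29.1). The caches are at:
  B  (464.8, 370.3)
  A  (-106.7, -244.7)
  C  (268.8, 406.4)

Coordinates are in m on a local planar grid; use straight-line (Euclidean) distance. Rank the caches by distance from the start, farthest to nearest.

B, C, A

Computing each straight-line distance from (8.9, -29.1):
B (464.8, 370.3): 606.1 m
C (268.8, 406.4): 507.2 m
A (-106.7, -244.7): 244.6 m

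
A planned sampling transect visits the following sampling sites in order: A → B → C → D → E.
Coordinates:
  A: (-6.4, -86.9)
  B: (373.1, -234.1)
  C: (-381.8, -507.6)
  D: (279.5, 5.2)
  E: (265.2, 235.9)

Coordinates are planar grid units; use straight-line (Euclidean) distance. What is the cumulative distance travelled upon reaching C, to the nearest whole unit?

1210

Leg distances:
A→B: 407.0  (cumulative 407.0)
B→C: 802.9  (cumulative 1210.0)
Cumulative distance at C ≈ 1210.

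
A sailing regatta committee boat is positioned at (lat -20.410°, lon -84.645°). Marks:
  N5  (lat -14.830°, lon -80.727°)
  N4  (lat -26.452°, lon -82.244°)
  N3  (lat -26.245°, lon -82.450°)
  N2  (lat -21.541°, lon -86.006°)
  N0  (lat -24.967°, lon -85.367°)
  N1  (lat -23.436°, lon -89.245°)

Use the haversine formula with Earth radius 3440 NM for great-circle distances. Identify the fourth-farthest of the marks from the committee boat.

Distances from the committee boat ((lat -20.410°, lon -84.645°)):
N5: 403.0 NM
N4: 386.1 NM
N3: 370.6 NM
N1: 314.0 NM
N0: 276.5 NM
N2: 102.1 NM
The fourth-farthest is N1 at 314.0 NM.

N1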